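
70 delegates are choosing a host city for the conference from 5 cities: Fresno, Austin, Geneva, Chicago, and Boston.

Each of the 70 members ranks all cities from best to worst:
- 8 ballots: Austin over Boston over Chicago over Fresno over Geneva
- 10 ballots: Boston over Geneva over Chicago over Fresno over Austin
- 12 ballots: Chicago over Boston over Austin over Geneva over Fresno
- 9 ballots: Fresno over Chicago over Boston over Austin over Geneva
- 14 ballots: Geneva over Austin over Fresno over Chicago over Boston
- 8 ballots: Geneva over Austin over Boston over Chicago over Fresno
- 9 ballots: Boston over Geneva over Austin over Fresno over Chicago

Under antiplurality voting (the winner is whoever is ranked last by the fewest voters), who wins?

Last-place votes: Fresno 20, Austin 10, Geneva 17, Chicago 9, Boston 14.

Chicago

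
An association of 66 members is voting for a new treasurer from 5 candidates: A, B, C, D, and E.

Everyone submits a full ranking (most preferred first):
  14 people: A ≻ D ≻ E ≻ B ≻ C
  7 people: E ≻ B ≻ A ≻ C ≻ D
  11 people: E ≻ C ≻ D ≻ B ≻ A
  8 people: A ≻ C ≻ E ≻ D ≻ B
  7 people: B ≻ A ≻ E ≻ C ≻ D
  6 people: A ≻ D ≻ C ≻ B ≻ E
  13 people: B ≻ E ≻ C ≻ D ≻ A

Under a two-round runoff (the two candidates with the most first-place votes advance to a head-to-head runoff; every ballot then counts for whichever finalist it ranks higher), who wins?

Round 1 first-place votes: A 28, B 20, C 0, D 0, E 18. A and B advance.
Runoff: A is ranked above B on 28 ballots, B above A on 38.

B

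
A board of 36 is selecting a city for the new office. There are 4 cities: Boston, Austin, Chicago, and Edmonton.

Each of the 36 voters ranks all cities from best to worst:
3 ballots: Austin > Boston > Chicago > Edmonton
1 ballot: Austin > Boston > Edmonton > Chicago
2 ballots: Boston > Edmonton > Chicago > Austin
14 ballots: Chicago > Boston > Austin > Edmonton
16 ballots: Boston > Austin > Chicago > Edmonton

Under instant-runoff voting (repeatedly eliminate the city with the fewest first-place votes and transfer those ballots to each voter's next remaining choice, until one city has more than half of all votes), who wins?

Boston

Round 1: Boston 18, Austin 4, Chicago 14, Edmonton 0. Edmonton eliminated.
Round 2: Boston 18, Austin 4, Chicago 14. Austin eliminated.
Round 3: Boston 22, Chicago 14. Boston has a majority (≥19).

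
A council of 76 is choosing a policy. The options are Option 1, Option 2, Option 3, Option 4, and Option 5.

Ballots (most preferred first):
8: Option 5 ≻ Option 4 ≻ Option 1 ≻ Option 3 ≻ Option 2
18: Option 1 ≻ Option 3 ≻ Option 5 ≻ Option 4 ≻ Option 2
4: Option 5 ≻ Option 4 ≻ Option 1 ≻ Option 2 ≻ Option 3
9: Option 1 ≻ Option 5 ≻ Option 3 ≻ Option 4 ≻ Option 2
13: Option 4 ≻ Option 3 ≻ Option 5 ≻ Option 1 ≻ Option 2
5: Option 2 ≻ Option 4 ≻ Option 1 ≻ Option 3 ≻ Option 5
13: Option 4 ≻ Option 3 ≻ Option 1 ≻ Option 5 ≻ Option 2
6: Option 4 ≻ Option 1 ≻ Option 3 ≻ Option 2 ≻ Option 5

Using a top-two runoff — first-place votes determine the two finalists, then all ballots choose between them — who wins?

Round 1 first-place votes: Option 1 27, Option 2 5, Option 3 0, Option 4 32, Option 5 12. Option 4 and Option 1 advance.
Runoff: Option 4 is ranked above Option 1 on 49 ballots, Option 1 above Option 4 on 27.

Option 4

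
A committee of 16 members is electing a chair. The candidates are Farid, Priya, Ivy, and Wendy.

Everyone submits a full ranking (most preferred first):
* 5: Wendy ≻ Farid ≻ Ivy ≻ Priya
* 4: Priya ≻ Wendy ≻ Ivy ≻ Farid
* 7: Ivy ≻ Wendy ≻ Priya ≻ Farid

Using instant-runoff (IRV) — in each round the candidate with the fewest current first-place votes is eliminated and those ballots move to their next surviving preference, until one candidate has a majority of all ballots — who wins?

Round 1: Farid 0, Priya 4, Ivy 7, Wendy 5. Farid eliminated.
Round 2: Priya 4, Ivy 7, Wendy 5. Priya eliminated.
Round 3: Ivy 7, Wendy 9. Wendy has a majority (≥9).

Wendy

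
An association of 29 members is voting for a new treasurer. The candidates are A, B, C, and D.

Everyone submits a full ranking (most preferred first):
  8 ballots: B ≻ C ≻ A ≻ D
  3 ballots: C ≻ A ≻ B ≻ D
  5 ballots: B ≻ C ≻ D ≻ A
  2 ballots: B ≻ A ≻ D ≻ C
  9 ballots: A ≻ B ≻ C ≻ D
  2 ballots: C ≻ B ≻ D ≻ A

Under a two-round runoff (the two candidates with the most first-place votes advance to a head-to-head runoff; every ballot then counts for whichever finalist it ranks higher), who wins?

Round 1 first-place votes: A 9, B 15, C 5, D 0. B and A advance.
Runoff: B is ranked above A on 17 ballots, A above B on 12.

B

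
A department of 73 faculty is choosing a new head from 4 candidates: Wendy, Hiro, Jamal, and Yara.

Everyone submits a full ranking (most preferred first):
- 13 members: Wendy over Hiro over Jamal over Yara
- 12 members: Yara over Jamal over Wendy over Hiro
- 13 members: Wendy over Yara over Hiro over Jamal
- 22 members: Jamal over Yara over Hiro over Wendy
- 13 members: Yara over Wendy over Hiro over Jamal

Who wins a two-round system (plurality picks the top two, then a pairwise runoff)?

Yara

Round 1 first-place votes: Wendy 26, Hiro 0, Jamal 22, Yara 25. Wendy and Yara advance.
Runoff: Wendy is ranked above Yara on 26 ballots, Yara above Wendy on 47.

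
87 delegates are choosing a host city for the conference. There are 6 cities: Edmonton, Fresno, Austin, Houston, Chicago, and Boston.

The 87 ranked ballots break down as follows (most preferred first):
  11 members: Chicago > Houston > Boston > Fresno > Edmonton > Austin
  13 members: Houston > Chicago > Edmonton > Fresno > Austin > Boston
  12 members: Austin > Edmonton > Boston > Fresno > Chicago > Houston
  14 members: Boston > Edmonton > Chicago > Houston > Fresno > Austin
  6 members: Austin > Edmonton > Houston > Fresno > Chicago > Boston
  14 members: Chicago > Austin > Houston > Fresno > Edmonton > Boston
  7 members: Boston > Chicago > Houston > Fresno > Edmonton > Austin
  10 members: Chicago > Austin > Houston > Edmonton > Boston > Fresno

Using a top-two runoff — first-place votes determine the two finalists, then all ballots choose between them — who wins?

Round 1 first-place votes: Edmonton 0, Fresno 0, Austin 18, Houston 13, Chicago 35, Boston 21. Chicago and Boston advance.
Runoff: Chicago is ranked above Boston on 54 ballots, Boston above Chicago on 33.

Chicago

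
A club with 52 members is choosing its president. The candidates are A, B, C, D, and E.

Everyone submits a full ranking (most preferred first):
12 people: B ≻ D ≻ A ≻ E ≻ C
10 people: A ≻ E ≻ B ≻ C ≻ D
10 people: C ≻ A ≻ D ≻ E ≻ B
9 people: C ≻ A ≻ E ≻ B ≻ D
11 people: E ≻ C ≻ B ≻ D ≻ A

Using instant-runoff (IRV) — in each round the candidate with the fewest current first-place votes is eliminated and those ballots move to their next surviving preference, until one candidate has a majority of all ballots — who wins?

Round 1: A 10, B 12, C 19, D 0, E 11. D eliminated.
Round 2: A 10, B 12, C 19, E 11. A eliminated.
Round 3: B 12, C 19, E 21. B eliminated.
Round 4: C 19, E 33. E has a majority (≥27).

E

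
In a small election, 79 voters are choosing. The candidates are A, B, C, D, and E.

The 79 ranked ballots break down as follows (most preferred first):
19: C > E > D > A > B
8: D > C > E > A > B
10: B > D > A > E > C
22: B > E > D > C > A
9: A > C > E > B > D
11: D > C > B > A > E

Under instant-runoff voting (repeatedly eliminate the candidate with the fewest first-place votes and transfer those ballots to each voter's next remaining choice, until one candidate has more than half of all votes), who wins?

C

Round 1: A 9, B 32, C 19, D 19, E 0. E eliminated.
Round 2: A 9, B 32, C 19, D 19. A eliminated.
Round 3: B 32, C 28, D 19. D eliminated.
Round 4: B 32, C 47. C has a majority (≥40).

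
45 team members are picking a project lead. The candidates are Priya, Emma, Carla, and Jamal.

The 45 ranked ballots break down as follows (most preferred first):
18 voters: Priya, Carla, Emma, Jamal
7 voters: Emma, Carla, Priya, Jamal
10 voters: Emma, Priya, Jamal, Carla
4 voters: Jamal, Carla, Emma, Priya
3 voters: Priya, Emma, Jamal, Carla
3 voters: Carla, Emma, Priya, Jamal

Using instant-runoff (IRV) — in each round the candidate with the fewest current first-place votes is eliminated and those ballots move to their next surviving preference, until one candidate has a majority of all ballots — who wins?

Emma

Round 1: Priya 21, Emma 17, Carla 3, Jamal 4. Carla eliminated.
Round 2: Priya 21, Emma 20, Jamal 4. Jamal eliminated.
Round 3: Priya 21, Emma 24. Emma has a majority (≥23).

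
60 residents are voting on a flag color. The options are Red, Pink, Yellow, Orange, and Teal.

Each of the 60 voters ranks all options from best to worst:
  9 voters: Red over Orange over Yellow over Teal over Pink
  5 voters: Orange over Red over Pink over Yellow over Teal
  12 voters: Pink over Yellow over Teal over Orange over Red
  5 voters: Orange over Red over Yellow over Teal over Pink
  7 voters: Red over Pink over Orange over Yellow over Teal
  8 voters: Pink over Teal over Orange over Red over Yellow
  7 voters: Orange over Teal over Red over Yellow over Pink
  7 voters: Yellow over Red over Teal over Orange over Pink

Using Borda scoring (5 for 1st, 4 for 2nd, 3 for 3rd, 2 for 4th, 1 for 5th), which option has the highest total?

Orange

Red: 9×5 + 5×4 + 12×1 + 5×4 + 7×5 + 8×2 + 7×3 + 7×4 = 197
Pink: 9×1 + 5×3 + 12×5 + 5×1 + 7×4 + 8×5 + 7×1 + 7×1 = 171
Yellow: 9×3 + 5×2 + 12×4 + 5×3 + 7×2 + 8×1 + 7×2 + 7×5 = 171
Orange: 9×4 + 5×5 + 12×2 + 5×5 + 7×3 + 8×3 + 7×5 + 7×2 = 204
Teal: 9×2 + 5×1 + 12×3 + 5×2 + 7×1 + 8×4 + 7×4 + 7×3 = 157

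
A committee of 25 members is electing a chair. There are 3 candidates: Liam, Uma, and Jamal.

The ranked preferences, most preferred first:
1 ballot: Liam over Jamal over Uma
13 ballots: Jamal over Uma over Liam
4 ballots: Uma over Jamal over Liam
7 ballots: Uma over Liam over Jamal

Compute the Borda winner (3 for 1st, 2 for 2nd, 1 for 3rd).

Liam: 1×3 + 13×1 + 4×1 + 7×2 = 34
Uma: 1×1 + 13×2 + 4×3 + 7×3 = 60
Jamal: 1×2 + 13×3 + 4×2 + 7×1 = 56

Uma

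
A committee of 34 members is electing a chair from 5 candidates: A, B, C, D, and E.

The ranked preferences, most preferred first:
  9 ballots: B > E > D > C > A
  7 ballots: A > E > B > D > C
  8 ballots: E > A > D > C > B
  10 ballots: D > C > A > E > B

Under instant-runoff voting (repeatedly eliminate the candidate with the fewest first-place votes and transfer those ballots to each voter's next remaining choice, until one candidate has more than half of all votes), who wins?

Round 1: A 7, B 9, C 0, D 10, E 8. C eliminated.
Round 2: A 7, B 9, D 10, E 8. A eliminated.
Round 3: B 9, D 10, E 15. B eliminated.
Round 4: D 10, E 24. E has a majority (≥18).

E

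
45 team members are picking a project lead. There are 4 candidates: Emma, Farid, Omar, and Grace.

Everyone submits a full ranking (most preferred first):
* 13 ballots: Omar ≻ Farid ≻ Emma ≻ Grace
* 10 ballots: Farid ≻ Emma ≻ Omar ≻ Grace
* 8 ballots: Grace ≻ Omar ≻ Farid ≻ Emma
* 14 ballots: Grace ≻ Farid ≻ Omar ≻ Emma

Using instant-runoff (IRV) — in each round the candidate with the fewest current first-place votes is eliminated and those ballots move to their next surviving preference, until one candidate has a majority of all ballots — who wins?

Round 1: Emma 0, Farid 10, Omar 13, Grace 22. Emma eliminated.
Round 2: Farid 10, Omar 13, Grace 22. Farid eliminated.
Round 3: Omar 23, Grace 22. Omar has a majority (≥23).

Omar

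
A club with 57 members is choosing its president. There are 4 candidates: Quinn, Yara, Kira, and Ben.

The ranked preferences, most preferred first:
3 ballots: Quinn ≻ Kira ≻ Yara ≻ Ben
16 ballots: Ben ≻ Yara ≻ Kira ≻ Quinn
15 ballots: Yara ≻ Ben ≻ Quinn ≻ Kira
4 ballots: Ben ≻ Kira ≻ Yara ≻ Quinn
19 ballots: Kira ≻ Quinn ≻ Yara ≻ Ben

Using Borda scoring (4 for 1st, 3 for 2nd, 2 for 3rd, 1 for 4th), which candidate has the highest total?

Yara

Quinn: 3×4 + 16×1 + 15×2 + 4×1 + 19×3 = 119
Yara: 3×2 + 16×3 + 15×4 + 4×2 + 19×2 = 160
Kira: 3×3 + 16×2 + 15×1 + 4×3 + 19×4 = 144
Ben: 3×1 + 16×4 + 15×3 + 4×4 + 19×1 = 147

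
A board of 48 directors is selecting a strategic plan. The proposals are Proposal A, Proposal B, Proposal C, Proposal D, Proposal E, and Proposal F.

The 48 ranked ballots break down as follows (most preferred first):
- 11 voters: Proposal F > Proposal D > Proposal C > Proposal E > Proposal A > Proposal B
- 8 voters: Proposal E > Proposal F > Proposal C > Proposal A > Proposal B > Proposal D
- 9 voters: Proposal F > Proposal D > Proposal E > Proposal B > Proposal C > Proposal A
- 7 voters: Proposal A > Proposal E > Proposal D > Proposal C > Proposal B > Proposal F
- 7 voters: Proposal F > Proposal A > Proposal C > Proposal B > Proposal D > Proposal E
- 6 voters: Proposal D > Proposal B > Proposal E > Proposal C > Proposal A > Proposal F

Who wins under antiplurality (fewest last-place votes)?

Last-place votes: Proposal A 9, Proposal B 11, Proposal C 0, Proposal D 8, Proposal E 7, Proposal F 13.

Proposal C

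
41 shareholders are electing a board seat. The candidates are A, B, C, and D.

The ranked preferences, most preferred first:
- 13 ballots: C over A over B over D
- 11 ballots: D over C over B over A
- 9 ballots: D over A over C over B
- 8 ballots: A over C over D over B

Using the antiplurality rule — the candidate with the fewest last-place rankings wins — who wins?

Last-place votes: A 11, B 17, C 0, D 13.

C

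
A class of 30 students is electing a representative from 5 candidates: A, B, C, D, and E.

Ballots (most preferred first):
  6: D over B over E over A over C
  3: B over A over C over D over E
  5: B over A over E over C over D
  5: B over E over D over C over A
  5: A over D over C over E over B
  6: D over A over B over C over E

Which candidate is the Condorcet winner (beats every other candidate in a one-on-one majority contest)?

D

D vs A: 17–13
D vs B: 17–13
D vs C: 22–8
D vs E: 20–10
D beats every other candidate.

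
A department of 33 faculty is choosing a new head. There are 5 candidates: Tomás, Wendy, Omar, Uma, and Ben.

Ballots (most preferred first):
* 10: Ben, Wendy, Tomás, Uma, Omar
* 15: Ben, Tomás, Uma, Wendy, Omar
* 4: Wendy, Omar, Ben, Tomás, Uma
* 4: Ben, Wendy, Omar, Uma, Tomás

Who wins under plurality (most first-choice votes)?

Ben

First-place votes: Tomás 0, Wendy 4, Omar 0, Uma 0, Ben 29.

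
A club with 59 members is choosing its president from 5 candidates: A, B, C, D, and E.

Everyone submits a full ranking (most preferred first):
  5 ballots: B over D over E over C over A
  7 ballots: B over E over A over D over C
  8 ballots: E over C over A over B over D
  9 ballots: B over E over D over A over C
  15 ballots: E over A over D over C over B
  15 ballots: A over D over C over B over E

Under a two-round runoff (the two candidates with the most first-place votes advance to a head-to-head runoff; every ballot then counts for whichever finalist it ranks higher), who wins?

B

Round 1 first-place votes: A 15, B 21, C 0, D 0, E 23. E and B advance.
Runoff: E is ranked above B on 23 ballots, B above E on 36.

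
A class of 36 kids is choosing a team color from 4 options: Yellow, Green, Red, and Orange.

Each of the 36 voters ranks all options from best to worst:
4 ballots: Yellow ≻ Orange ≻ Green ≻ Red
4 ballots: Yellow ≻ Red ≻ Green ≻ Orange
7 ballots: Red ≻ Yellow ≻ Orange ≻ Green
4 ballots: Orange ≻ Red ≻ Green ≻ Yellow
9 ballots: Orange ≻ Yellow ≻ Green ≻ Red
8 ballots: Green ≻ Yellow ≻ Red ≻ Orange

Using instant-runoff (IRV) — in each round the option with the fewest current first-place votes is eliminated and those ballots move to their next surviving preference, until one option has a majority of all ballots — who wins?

Round 1: Yellow 8, Green 8, Red 7, Orange 13. Red eliminated.
Round 2: Yellow 15, Green 8, Orange 13. Green eliminated.
Round 3: Yellow 23, Orange 13. Yellow has a majority (≥19).

Yellow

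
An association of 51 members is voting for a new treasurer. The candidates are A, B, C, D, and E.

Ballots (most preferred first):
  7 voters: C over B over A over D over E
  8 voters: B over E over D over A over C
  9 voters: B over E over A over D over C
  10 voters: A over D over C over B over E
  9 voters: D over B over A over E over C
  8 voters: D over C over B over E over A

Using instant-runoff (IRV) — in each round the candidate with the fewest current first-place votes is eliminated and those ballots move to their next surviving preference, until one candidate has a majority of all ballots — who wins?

D

Round 1: A 10, B 17, C 7, D 17, E 0. E eliminated.
Round 2: A 10, B 17, C 7, D 17. C eliminated.
Round 3: A 10, B 24, D 17. A eliminated.
Round 4: B 24, D 27. D has a majority (≥26).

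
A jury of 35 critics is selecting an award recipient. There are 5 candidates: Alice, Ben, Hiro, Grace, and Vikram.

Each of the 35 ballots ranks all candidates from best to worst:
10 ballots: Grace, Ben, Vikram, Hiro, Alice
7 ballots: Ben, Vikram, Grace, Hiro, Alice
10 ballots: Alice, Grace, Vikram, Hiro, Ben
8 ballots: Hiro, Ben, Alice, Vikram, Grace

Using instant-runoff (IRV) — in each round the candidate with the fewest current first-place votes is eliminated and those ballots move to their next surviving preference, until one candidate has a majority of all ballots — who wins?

Alice

Round 1: Alice 10, Ben 7, Hiro 8, Grace 10, Vikram 0. Vikram eliminated.
Round 2: Alice 10, Ben 7, Hiro 8, Grace 10. Ben eliminated.
Round 3: Alice 10, Hiro 8, Grace 17. Hiro eliminated.
Round 4: Alice 18, Grace 17. Alice has a majority (≥18).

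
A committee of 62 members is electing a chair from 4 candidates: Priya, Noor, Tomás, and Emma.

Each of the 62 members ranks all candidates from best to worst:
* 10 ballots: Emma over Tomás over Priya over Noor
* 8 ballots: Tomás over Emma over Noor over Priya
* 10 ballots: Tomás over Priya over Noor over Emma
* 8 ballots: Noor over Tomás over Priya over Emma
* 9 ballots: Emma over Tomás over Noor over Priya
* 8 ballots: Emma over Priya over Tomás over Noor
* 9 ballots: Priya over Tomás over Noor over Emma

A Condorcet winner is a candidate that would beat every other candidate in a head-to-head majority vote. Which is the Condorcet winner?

Tomás

Tomás vs Priya: 45–17
Tomás vs Noor: 54–8
Tomás vs Emma: 35–27
Tomás beats every other candidate.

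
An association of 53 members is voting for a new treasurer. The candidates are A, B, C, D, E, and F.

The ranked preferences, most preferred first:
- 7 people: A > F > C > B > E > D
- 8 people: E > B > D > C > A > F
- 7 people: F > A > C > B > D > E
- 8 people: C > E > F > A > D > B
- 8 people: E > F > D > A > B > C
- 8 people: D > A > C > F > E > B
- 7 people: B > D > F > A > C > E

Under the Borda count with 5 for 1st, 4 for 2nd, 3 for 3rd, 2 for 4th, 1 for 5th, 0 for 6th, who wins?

A: 7×5 + 8×1 + 7×4 + 8×2 + 8×2 + 8×4 + 7×2 = 149
B: 7×2 + 8×4 + 7×2 + 8×0 + 8×1 + 8×0 + 7×5 = 103
C: 7×3 + 8×2 + 7×3 + 8×5 + 8×0 + 8×3 + 7×1 = 129
D: 7×0 + 8×3 + 7×1 + 8×1 + 8×3 + 8×5 + 7×4 = 131
E: 7×1 + 8×5 + 7×0 + 8×4 + 8×5 + 8×1 + 7×0 = 127
F: 7×4 + 8×0 + 7×5 + 8×3 + 8×4 + 8×2 + 7×3 = 156

F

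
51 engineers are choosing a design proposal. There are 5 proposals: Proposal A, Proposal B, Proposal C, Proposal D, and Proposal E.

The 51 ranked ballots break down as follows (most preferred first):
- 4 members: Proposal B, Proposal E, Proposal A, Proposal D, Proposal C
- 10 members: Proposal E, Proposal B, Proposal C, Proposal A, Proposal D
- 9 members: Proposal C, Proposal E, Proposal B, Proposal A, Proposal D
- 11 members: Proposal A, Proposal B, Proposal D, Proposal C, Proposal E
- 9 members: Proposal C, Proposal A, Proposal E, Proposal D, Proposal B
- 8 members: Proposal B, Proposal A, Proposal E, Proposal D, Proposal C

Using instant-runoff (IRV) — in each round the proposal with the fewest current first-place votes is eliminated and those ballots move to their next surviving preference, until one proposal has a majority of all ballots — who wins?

Proposal B

Round 1: Proposal A 11, Proposal B 12, Proposal C 18, Proposal D 0, Proposal E 10. Proposal D eliminated.
Round 2: Proposal A 11, Proposal B 12, Proposal C 18, Proposal E 10. Proposal E eliminated.
Round 3: Proposal A 11, Proposal B 22, Proposal C 18. Proposal A eliminated.
Round 4: Proposal B 33, Proposal C 18. Proposal B has a majority (≥26).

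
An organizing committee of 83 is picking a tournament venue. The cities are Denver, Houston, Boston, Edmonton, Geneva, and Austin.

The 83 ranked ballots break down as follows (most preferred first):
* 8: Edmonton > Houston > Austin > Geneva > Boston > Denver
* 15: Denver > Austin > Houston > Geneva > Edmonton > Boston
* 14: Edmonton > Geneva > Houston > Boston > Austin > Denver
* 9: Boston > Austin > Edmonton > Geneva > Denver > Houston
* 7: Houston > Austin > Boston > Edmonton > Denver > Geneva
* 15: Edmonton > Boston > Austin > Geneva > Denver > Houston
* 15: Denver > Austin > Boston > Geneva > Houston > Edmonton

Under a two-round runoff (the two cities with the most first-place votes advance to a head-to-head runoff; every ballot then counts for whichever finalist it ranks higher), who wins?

Edmonton

Round 1 first-place votes: Denver 30, Houston 7, Boston 9, Edmonton 37, Geneva 0, Austin 0. Edmonton and Denver advance.
Runoff: Edmonton is ranked above Denver on 53 ballots, Denver above Edmonton on 30.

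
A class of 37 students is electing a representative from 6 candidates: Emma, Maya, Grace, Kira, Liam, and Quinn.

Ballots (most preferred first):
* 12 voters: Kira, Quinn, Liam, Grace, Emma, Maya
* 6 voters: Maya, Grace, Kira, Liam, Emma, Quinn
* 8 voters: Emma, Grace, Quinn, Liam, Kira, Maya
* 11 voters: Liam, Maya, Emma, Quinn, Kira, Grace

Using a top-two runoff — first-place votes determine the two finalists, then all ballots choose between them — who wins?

Liam

Round 1 first-place votes: Emma 8, Maya 6, Grace 0, Kira 12, Liam 11, Quinn 0. Kira and Liam advance.
Runoff: Kira is ranked above Liam on 18 ballots, Liam above Kira on 19.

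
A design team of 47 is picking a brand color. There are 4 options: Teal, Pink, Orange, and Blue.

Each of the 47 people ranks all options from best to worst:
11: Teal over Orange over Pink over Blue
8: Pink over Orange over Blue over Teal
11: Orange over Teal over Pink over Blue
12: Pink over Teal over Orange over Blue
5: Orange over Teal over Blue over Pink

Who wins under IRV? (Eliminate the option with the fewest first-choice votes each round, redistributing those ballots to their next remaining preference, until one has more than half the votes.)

Orange

Round 1: Teal 11, Pink 20, Orange 16, Blue 0. Blue eliminated.
Round 2: Teal 11, Pink 20, Orange 16. Teal eliminated.
Round 3: Pink 20, Orange 27. Orange has a majority (≥24).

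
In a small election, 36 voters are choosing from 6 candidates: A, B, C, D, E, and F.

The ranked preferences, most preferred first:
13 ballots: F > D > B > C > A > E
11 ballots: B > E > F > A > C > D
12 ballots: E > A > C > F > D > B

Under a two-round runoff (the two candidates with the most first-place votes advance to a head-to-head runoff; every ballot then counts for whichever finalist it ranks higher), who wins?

E

Round 1 first-place votes: A 0, B 11, C 0, D 0, E 12, F 13. F and E advance.
Runoff: F is ranked above E on 13 ballots, E above F on 23.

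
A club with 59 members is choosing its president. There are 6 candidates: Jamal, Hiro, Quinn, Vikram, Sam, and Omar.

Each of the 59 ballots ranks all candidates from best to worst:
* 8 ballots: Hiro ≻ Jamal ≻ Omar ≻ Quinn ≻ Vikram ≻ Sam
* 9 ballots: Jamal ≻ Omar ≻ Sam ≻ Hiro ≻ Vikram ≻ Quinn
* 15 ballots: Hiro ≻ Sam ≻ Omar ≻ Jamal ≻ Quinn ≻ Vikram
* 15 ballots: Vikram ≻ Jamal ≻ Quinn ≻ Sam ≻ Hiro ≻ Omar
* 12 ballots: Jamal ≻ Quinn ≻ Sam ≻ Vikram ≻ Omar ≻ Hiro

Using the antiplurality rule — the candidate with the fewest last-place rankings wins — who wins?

Last-place votes: Jamal 0, Hiro 12, Quinn 9, Vikram 15, Sam 8, Omar 15.

Jamal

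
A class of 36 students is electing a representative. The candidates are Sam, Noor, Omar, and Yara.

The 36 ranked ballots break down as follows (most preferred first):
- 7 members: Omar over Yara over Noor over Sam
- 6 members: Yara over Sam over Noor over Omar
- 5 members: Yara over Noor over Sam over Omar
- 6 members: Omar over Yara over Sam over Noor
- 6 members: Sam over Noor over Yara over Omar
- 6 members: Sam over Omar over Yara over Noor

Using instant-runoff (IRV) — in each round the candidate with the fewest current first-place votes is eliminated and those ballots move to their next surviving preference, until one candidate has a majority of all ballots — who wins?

Sam

Round 1: Sam 12, Noor 0, Omar 13, Yara 11. Noor eliminated.
Round 2: Sam 12, Omar 13, Yara 11. Yara eliminated.
Round 3: Sam 23, Omar 13. Sam has a majority (≥19).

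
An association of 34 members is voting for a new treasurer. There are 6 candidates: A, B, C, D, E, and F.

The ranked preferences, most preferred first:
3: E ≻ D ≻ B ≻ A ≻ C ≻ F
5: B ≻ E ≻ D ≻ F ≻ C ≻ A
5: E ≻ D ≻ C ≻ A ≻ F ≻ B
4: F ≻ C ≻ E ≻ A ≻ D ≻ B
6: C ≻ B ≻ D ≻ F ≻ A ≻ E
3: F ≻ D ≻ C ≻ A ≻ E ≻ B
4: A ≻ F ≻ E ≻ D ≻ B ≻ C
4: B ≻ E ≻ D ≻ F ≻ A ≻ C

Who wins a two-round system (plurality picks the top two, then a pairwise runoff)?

Round 1 first-place votes: A 4, B 9, C 6, D 0, E 8, F 7. B and E advance.
Runoff: B is ranked above E on 15 ballots, E above B on 19.

E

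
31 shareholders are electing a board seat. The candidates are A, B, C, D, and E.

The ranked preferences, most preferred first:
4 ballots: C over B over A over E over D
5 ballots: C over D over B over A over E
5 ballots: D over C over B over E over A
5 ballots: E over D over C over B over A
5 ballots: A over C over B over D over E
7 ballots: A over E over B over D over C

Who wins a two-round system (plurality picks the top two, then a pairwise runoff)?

Round 1 first-place votes: A 12, B 0, C 9, D 5, E 5. A and C advance.
Runoff: A is ranked above C on 12 ballots, C above A on 19.

C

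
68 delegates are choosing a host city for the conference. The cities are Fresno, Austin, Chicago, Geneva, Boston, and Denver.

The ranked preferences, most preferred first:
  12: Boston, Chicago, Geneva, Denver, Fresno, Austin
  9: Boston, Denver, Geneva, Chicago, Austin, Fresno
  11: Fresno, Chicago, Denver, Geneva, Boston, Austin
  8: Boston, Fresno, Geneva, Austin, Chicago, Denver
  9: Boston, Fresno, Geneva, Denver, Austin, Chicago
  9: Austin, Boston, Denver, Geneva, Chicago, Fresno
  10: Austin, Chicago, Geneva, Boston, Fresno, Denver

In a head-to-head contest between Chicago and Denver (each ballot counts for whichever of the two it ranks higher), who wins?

Chicago

Chicago is ranked above Denver on 41 ballots; Denver above Chicago on 27.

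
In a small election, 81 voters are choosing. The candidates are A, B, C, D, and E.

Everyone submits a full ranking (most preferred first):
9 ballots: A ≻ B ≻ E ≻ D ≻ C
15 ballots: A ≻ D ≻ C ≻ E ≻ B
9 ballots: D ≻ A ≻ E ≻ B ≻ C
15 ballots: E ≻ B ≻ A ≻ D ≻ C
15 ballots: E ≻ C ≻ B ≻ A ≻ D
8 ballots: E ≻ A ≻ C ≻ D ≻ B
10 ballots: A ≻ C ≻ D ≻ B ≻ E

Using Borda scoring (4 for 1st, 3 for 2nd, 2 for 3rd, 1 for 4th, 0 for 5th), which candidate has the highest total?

A: 9×4 + 15×4 + 9×3 + 15×2 + 15×1 + 8×3 + 10×4 = 232
B: 9×3 + 15×0 + 9×1 + 15×3 + 15×2 + 8×0 + 10×1 = 121
C: 9×0 + 15×2 + 9×0 + 15×0 + 15×3 + 8×2 + 10×3 = 121
D: 9×1 + 15×3 + 9×4 + 15×1 + 15×0 + 8×1 + 10×2 = 133
E: 9×2 + 15×1 + 9×2 + 15×4 + 15×4 + 8×4 + 10×0 = 203

A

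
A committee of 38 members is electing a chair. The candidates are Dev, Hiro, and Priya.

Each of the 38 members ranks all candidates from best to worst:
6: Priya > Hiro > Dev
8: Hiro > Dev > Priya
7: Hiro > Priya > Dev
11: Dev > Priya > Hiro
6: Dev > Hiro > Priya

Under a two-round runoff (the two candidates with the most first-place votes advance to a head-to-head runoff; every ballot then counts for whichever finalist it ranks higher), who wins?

Hiro

Round 1 first-place votes: Dev 17, Hiro 15, Priya 6. Dev and Hiro advance.
Runoff: Dev is ranked above Hiro on 17 ballots, Hiro above Dev on 21.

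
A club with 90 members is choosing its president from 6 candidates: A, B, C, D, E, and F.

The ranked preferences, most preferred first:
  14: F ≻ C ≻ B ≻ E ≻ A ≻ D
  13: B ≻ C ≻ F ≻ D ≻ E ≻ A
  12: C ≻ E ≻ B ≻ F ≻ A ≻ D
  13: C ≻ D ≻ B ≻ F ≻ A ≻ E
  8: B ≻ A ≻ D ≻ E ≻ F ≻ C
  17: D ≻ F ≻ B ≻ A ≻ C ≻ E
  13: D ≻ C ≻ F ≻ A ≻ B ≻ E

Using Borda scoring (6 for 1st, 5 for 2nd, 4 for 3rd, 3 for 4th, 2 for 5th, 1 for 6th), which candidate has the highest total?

A: 14×2 + 13×1 + 12×2 + 13×2 + 8×5 + 17×3 + 13×3 = 221
B: 14×4 + 13×6 + 12×4 + 13×4 + 8×6 + 17×4 + 13×2 = 376
C: 14×5 + 13×5 + 12×6 + 13×6 + 8×1 + 17×2 + 13×5 = 392
D: 14×1 + 13×3 + 12×1 + 13×5 + 8×4 + 17×6 + 13×6 = 342
E: 14×3 + 13×2 + 12×5 + 13×1 + 8×3 + 17×1 + 13×1 = 195
F: 14×6 + 13×4 + 12×3 + 13×3 + 8×2 + 17×5 + 13×4 = 364

C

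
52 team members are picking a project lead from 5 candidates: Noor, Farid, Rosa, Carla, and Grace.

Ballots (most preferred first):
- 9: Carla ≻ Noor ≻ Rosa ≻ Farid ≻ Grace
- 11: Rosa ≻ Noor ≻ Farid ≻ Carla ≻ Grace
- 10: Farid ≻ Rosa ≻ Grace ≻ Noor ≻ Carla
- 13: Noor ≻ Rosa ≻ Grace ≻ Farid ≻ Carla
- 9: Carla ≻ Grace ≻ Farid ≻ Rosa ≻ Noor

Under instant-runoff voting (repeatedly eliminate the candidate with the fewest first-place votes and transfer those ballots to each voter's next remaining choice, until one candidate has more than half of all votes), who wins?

Round 1: Noor 13, Farid 10, Rosa 11, Carla 18, Grace 0. Grace eliminated.
Round 2: Noor 13, Farid 10, Rosa 11, Carla 18. Farid eliminated.
Round 3: Noor 13, Rosa 21, Carla 18. Noor eliminated.
Round 4: Rosa 34, Carla 18. Rosa has a majority (≥27).

Rosa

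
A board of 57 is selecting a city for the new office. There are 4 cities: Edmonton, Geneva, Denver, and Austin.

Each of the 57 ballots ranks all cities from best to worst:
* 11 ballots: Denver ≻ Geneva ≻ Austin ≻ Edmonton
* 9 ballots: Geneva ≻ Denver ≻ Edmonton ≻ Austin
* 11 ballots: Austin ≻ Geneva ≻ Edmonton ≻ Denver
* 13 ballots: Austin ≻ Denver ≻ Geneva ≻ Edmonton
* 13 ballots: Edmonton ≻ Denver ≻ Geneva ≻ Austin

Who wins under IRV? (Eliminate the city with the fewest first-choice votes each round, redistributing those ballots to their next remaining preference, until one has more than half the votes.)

Round 1: Edmonton 13, Geneva 9, Denver 11, Austin 24. Geneva eliminated.
Round 2: Edmonton 13, Denver 20, Austin 24. Edmonton eliminated.
Round 3: Denver 33, Austin 24. Denver has a majority (≥29).

Denver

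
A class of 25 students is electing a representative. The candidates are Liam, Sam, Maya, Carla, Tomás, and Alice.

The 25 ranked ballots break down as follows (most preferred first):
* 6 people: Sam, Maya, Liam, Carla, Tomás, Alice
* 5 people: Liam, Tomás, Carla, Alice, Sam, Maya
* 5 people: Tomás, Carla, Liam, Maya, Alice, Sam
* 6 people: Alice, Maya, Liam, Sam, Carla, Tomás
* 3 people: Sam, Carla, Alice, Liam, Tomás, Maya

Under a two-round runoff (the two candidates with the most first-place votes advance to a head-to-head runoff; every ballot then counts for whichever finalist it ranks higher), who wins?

Round 1 first-place votes: Liam 5, Sam 9, Maya 0, Carla 0, Tomás 5, Alice 6. Sam and Alice advance.
Runoff: Sam is ranked above Alice on 9 ballots, Alice above Sam on 16.

Alice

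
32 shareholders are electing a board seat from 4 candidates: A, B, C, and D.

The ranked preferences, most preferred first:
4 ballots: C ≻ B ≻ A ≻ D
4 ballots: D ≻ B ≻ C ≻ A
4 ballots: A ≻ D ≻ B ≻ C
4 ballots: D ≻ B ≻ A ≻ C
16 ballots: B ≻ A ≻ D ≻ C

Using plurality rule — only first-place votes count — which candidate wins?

B

First-place votes: A 4, B 16, C 4, D 8.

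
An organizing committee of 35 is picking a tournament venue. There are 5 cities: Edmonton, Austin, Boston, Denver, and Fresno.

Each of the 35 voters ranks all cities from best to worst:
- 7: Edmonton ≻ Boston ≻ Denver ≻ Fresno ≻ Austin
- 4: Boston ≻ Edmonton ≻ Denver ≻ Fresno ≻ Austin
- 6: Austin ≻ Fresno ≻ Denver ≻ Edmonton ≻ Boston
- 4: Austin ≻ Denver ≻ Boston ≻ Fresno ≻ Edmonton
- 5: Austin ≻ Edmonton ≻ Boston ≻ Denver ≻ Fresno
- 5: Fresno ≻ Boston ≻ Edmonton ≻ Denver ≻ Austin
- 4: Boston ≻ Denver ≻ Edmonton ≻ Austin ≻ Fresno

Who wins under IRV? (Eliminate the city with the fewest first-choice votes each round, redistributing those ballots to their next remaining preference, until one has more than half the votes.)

Round 1: Edmonton 7, Austin 15, Boston 8, Denver 0, Fresno 5. Denver eliminated.
Round 2: Edmonton 7, Austin 15, Boston 8, Fresno 5. Fresno eliminated.
Round 3: Edmonton 7, Austin 15, Boston 13. Edmonton eliminated.
Round 4: Austin 15, Boston 20. Boston has a majority (≥18).

Boston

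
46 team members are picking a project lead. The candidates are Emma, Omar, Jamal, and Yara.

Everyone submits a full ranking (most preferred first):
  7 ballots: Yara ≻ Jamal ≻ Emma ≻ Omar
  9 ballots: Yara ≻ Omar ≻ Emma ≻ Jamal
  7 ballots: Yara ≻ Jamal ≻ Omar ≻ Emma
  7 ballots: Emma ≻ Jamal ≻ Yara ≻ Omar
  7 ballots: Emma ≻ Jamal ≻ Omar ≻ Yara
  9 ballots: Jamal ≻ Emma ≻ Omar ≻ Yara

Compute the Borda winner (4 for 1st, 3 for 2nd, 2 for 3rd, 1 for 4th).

Emma: 7×2 + 9×2 + 7×1 + 7×4 + 7×4 + 9×3 = 122
Omar: 7×1 + 9×3 + 7×2 + 7×1 + 7×2 + 9×2 = 87
Jamal: 7×3 + 9×1 + 7×3 + 7×3 + 7×3 + 9×4 = 129
Yara: 7×4 + 9×4 + 7×4 + 7×2 + 7×1 + 9×1 = 122

Jamal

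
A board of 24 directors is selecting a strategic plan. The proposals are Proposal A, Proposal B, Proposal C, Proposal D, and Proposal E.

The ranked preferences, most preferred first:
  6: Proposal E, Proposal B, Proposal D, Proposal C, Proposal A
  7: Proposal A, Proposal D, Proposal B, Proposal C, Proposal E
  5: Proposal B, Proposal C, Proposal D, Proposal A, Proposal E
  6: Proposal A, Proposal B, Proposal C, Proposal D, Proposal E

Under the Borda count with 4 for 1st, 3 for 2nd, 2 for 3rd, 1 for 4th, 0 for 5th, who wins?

Proposal B

Proposal A: 6×0 + 7×4 + 5×1 + 6×4 = 57
Proposal B: 6×3 + 7×2 + 5×4 + 6×3 = 70
Proposal C: 6×1 + 7×1 + 5×3 + 6×2 = 40
Proposal D: 6×2 + 7×3 + 5×2 + 6×1 = 49
Proposal E: 6×4 + 7×0 + 5×0 + 6×0 = 24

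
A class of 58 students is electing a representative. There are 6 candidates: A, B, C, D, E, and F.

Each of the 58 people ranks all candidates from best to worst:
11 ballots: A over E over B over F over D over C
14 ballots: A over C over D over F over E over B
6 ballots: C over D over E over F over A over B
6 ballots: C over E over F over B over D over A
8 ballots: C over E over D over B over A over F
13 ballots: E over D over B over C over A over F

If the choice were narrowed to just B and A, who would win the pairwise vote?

A

B is ranked above A on 27 ballots; A above B on 31.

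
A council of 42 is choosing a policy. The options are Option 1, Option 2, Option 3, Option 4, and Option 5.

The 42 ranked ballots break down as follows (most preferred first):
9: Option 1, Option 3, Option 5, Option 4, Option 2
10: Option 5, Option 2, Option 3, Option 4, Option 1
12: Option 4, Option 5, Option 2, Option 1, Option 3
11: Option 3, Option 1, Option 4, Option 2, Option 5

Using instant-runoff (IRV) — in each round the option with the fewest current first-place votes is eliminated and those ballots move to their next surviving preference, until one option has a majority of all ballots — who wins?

Option 3

Round 1: Option 1 9, Option 2 0, Option 3 11, Option 4 12, Option 5 10. Option 2 eliminated.
Round 2: Option 1 9, Option 3 11, Option 4 12, Option 5 10. Option 1 eliminated.
Round 3: Option 3 20, Option 4 12, Option 5 10. Option 5 eliminated.
Round 4: Option 3 30, Option 4 12. Option 3 has a majority (≥22).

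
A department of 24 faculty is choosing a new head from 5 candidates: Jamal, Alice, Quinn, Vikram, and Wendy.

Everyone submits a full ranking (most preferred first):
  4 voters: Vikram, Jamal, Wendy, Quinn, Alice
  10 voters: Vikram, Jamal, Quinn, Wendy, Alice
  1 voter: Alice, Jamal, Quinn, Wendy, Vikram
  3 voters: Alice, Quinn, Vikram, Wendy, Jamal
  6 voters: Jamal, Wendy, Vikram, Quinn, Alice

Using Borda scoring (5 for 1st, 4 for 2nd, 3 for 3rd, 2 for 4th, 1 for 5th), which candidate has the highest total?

Vikram

Jamal: 4×4 + 10×4 + 1×4 + 3×1 + 6×5 = 93
Alice: 4×1 + 10×1 + 1×5 + 3×5 + 6×1 = 40
Quinn: 4×2 + 10×3 + 1×3 + 3×4 + 6×2 = 65
Vikram: 4×5 + 10×5 + 1×1 + 3×3 + 6×3 = 98
Wendy: 4×3 + 10×2 + 1×2 + 3×2 + 6×4 = 64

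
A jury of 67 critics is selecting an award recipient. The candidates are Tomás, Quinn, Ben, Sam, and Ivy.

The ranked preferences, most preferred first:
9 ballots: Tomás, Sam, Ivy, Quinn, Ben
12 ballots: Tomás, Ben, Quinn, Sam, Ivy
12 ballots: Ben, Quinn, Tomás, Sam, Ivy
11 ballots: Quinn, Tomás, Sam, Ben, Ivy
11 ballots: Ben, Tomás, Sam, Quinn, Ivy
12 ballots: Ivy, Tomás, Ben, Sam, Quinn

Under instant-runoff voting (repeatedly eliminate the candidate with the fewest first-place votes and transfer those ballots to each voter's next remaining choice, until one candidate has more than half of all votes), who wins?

Tomás

Round 1: Tomás 21, Quinn 11, Ben 23, Sam 0, Ivy 12. Sam eliminated.
Round 2: Tomás 21, Quinn 11, Ben 23, Ivy 12. Quinn eliminated.
Round 3: Tomás 32, Ben 23, Ivy 12. Ivy eliminated.
Round 4: Tomás 44, Ben 23. Tomás has a majority (≥34).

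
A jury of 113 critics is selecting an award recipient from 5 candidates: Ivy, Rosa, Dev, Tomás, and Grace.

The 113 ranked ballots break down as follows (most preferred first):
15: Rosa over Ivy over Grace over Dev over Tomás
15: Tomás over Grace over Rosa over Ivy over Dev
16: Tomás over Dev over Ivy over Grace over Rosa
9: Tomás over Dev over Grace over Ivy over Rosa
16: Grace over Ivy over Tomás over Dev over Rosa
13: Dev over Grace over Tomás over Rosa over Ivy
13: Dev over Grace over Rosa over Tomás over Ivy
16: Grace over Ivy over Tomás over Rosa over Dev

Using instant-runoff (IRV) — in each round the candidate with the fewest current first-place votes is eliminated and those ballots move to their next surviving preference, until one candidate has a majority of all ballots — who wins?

Grace

Round 1: Ivy 0, Rosa 15, Dev 26, Tomás 40, Grace 32. Ivy eliminated.
Round 2: Rosa 15, Dev 26, Tomás 40, Grace 32. Rosa eliminated.
Round 3: Dev 26, Tomás 40, Grace 47. Dev eliminated.
Round 4: Tomás 40, Grace 73. Grace has a majority (≥57).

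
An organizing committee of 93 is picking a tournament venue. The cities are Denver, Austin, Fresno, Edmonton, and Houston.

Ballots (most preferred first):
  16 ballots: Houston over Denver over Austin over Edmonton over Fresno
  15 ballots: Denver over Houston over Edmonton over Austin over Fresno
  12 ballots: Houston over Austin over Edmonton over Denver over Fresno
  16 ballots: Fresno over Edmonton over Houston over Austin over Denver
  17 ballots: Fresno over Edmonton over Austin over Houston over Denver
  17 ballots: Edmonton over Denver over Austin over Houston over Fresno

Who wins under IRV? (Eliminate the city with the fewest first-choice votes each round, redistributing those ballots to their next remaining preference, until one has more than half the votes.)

Houston

Round 1: Denver 15, Austin 0, Fresno 33, Edmonton 17, Houston 28. Austin eliminated.
Round 2: Denver 15, Fresno 33, Edmonton 17, Houston 28. Denver eliminated.
Round 3: Fresno 33, Edmonton 17, Houston 43. Edmonton eliminated.
Round 4: Fresno 33, Houston 60. Houston has a majority (≥47).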